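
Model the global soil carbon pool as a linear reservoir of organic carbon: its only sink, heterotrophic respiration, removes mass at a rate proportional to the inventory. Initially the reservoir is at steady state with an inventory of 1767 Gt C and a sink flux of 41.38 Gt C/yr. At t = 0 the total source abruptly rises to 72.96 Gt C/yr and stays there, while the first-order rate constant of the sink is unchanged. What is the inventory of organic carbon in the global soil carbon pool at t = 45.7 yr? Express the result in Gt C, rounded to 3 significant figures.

2650 Gt C

Residence time τ = M₀/F₀ = 42.70 yr. The eventual steady state is M_∞ = M₀·(F₁/F₀) = 1767 × 72.96/41.38 = 3115.5 Gt C.
The anomaly ΔM(t) = M(t) − M_∞ decays as ΔM₀·e^(−t/τ) with ΔM₀ = 1767 − 3115.5 = −1349 Gt C.
At t = 45.7 yr, e^(−t/τ) = e^(−1.070) = 0.3429, so ΔM = −462.5 Gt C and M = 3115.5 − 462.5 = 2653.1 Gt C.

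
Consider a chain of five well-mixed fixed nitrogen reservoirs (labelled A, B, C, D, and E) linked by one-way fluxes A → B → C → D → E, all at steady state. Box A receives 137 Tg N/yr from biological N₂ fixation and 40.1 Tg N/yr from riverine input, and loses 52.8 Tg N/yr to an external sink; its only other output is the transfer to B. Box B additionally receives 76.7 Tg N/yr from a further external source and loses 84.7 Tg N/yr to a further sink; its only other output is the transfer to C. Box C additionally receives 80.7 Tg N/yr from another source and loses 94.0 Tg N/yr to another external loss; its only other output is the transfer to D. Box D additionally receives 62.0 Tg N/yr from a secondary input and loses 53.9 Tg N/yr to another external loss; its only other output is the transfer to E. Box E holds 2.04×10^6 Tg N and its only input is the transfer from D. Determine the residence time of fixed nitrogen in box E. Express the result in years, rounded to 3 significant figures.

Box A: F(A→B) = (137 + 40.1) − 52.8 = 124.30 Tg N/yr.
Box B: F(B→C) = (124.30 + 76.7) − 84.7 = 116.30 Tg N/yr.
Box C: F(C→D) = (116.30 + 80.7) − 94.0 = 103.00 Tg N/yr.
Box D: F(D→E) = (103.00 + 62.0) − 53.9 = 111.10 Tg N/yr.
Box E throughput = its input = 111.10 Tg N/yr; τ = 2.04×10^6 / 111.10 = 18360 yr.

18400 yr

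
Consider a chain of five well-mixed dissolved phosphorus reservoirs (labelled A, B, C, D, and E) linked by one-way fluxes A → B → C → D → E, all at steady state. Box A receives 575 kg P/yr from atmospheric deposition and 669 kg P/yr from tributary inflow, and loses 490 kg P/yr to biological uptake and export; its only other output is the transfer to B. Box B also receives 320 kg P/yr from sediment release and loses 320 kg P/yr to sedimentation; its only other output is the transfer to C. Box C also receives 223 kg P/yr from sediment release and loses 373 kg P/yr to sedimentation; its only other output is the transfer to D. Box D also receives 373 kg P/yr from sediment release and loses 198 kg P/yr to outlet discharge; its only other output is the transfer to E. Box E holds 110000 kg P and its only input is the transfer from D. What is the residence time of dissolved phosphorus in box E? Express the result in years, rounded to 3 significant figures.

141 yr

Box A: F(A→B) = (575 + 669) − 490 = 754.00 kg P/yr.
Box B: F(B→C) = (754.00 + 320) − 320 = 754.00 kg P/yr.
Box C: F(C→D) = (754.00 + 223) − 373 = 604.00 kg P/yr.
Box D: F(D→E) = (604.00 + 373) − 198 = 779.00 kg P/yr.
Box E throughput = its input = 779.00 kg P/yr; τ = 110000 / 779.00 = 141.2 yr.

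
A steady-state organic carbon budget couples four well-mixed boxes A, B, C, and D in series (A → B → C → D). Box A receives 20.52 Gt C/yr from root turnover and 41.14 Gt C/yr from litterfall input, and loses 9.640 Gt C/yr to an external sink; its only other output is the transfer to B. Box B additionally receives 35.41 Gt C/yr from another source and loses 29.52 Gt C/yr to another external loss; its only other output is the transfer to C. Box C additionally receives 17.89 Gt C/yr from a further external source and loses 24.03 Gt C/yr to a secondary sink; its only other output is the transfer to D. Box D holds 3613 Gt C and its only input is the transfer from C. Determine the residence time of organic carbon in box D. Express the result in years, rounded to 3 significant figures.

69.8 yr

Box A: F(A→B) = (20.52 + 41.14) − 9.640 = 52.020 Gt C/yr.
Box B: F(B→C) = (52.020 + 35.41) − 29.52 = 57.910 Gt C/yr.
Box C: F(C→D) = (57.910 + 17.89) − 24.03 = 51.770 Gt C/yr.
Box D throughput = its input = 51.770 Gt C/yr; τ = 3613 / 51.770 = 69.79 yr.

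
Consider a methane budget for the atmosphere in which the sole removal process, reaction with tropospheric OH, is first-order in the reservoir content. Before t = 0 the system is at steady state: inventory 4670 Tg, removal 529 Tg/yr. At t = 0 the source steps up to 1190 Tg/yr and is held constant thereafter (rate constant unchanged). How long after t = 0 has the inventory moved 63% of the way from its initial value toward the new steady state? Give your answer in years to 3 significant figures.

8.78 yr

τ = M₀/F₀ = 4670/529 = 8.828 yr.
The remaining gap fraction is e^(−t/τ); 63% covered ⇒ e^(−t/τ) = 0.370.
t = −τ ln(0.370) = 8.828 × 0.9943 = 8.777 yr.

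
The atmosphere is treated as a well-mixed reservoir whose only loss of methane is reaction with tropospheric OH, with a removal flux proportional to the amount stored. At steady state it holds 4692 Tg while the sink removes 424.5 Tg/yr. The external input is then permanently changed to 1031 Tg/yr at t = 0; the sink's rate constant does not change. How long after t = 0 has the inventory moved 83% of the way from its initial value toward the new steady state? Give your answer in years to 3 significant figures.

19.6 yr

τ = M₀/F₀ = 4692/424.5 = 11.05 yr.
The remaining gap fraction is e^(−t/τ); 83% covered ⇒ e^(−t/τ) = 0.170.
t = −τ ln(0.170) = 11.05 × 1.772 = 19.59 yr.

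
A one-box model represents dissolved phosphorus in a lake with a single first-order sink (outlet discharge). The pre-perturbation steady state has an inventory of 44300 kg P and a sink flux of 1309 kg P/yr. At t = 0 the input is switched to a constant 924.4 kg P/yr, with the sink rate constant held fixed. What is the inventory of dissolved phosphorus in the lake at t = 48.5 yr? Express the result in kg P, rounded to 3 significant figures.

Residence time τ = M₀/F₀ = 33.84 yr. The eventual steady state is M_∞ = M₀·(F₁/F₀) = 44300 × 924.4/1309 = 31284 kg P.
The anomaly ΔM(t) = M(t) − M_∞ decays as ΔM₀·e^(−t/τ) with ΔM₀ = 44300 − 31284 = 13020 kg P.
At t = 48.5 yr, e^(−t/τ) = e^(−1.433) = 0.2386, so ΔM = 3105 kg P and M = 31284 + 3105 = 34389 kg P.

34400 kg P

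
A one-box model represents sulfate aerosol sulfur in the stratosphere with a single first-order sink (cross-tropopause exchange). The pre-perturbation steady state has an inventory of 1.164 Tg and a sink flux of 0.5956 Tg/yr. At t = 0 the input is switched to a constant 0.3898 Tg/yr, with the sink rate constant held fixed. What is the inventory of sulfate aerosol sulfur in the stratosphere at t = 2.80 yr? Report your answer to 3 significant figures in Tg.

0.858 Tg

τ = M₀/F₀ = 1.164/0.5956 = 1.954 yr; rate constant k = 1/τ.
New steady state M_∞ = F₁/k = F₁·τ = 0.3898 × 1.954 = 0.76180 Tg.
M(t) = M_∞ + (M₀ − M_∞)·e^(−t/τ); t/τ = 2.80/1.954 = 1.433, so e^(−t/τ) = 0.2387.
M(t) = 0.76180 + 0.4022 × 0.2387 = 0.85779 Tg.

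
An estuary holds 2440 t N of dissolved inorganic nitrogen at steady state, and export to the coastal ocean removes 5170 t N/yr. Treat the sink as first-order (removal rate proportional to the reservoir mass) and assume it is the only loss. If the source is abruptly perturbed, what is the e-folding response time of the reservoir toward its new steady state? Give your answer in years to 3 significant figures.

For a linear reservoir the response time equals the residence time τ = M/F.
τ = 2440 / 5170 = 0.4720 yr.

0.472 yr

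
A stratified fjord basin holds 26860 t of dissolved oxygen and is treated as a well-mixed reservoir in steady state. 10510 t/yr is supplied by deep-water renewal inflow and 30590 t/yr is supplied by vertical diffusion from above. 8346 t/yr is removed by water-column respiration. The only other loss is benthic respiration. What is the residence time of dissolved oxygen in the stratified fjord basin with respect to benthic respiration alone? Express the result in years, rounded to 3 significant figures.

0.820 yr

At steady state ΣF_in = ΣF_out.
ΣF_in = 10510 + 30590 = 41100 t/yr.
Benthic respiration flux = ΣF_in − (8346) = 41100 − 8346 = 32750 t/yr.
τ = M / F = 26860 / 32750 = 0.8201 yr.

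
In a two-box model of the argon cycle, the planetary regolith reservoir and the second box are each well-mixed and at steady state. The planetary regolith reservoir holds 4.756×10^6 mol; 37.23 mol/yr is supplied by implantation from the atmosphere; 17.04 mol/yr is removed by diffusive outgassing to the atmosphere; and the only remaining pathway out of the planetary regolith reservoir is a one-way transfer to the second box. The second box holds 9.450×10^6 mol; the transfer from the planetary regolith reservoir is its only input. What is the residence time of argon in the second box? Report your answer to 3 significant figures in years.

468000 yr

Balance the planetary regolith reservoir: ΣF_in = 37.230 mol/yr.
Transfer to the second box = ΣF_in − (17.04) = 20.190 mol/yr.
At steady state the output of the second box equals its input, 20.190 mol/yr.
τ = M / F = 9.450×10^6 / 20.190 = 468100 yr.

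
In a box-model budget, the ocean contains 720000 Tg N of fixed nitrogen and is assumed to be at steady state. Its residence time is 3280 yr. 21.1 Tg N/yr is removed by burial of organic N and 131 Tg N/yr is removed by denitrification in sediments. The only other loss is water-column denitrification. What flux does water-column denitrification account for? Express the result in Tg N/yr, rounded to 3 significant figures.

67.4 Tg N/yr

Total removal F = M/τ = 720000 / 3280 = 219.5 Tg N/yr.
Water-column denitrification = F − (21.1 + 131) = 219.5 − 152.1 = 67.41 Tg N/yr.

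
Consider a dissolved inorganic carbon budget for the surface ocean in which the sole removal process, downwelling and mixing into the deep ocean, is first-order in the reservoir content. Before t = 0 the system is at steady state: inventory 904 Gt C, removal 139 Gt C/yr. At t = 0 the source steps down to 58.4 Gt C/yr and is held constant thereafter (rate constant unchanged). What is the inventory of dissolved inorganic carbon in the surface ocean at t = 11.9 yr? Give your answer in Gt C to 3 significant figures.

464 Gt C

The sink rate constant is k = F₀/M₀ = 139/904 = 0.1538 yr⁻¹.
Solving dM/dt = F₁ − kM with M(0) = M₀ gives M(t) = F₁/k + (M₀ − F₁/k)·e^(−kt).
F₁/k = 58.4/0.1538 = 379.81 Gt C; kt = 0.1538 × 11.9 = 1.830, e^(−kt) = 0.1605.
M(11.9) = 379.81 + (904 − 379.81) × 0.1605 = 379.81 + 84.11 = 463.92 Gt C.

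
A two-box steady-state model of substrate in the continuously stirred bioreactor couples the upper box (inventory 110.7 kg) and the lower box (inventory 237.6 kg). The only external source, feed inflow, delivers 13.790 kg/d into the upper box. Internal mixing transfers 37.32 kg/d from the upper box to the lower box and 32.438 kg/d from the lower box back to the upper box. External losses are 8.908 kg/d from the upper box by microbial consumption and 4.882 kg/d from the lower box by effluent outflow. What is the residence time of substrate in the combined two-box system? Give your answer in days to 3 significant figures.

Residence time in the combined system uses the total inventory and the total *external* removal — internal exchanges between the two boxes cancel.
M_total = 110.7 + 237.6 = 348.30 kg.
ΣF_external_out = 8.908 + 4.882 = 13.790 kg/d.
τ = M_total / ΣF_ext = 348.30 / 13.790 = 25.26 d.

25.3 d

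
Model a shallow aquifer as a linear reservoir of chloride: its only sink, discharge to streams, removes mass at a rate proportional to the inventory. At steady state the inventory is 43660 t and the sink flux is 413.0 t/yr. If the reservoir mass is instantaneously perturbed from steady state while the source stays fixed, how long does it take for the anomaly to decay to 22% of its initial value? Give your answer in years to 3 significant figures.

160 yr

For a linear reservoir the anomaly decays as exp(−t/τ) with τ = M/F = 43660/413.0 = 105.7 yr.
exp(−t/τ) = 0.22 ⇒ t = −τ ln(0.22) = 105.7 × 1.514 = 160.1 yr.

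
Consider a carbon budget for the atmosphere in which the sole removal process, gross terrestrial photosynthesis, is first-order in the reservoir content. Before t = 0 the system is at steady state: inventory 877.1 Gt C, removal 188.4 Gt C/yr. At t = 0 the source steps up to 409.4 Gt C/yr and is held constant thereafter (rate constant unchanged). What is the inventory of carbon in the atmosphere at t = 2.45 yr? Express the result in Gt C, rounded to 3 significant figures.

1300 Gt C

Residence time τ = M₀/F₀ = 4.656 yr. The eventual steady state is M_∞ = M₀·(F₁/F₀) = 877.1 × 409.4/188.4 = 1906.0 Gt C.
The anomaly ΔM(t) = M(t) − M_∞ decays as ΔM₀·e^(−t/τ) with ΔM₀ = 877.1 − 1906.0 = −1029 Gt C.
At t = 2.45 yr, e^(−t/τ) = e^(−0.5263) = 0.5908, so ΔM = −607.9 Gt C and M = 1906.0 − 607.9 = 1298.1 Gt C.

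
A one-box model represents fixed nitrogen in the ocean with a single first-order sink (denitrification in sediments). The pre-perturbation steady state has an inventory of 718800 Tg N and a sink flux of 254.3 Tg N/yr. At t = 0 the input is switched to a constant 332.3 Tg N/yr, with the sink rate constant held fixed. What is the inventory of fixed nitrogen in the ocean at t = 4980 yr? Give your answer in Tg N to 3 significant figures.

901000 Tg N

τ = M₀/F₀ = 718800/254.3 = 2827 yr; rate constant k = 1/τ.
New steady state M_∞ = F₁/k = F₁·τ = 332.3 × 2827 = 939270 Tg N.
M(t) = M_∞ + (M₀ − M_∞)·e^(−t/τ); t/τ = 4980/2827 = 1.762, so e^(−t/τ) = 0.1717.
M(t) = 939270 − 220500 × 0.1717 = 901410 Tg N.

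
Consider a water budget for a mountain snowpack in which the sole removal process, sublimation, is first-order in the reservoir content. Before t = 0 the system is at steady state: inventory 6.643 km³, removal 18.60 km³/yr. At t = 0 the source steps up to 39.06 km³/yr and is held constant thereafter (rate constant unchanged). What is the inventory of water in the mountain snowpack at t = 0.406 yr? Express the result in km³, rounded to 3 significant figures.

τ = M₀/F₀ = 6.643/18.60 = 0.3572 yr; rate constant k = 1/τ.
New steady state M_∞ = F₁/k = F₁·τ = 39.06 × 0.3572 = 13.950 km³.
M(t) = M_∞ + (M₀ − M_∞)·e^(−t/τ); t/τ = 0.406/0.3572 = 1.137, so e^(−t/τ) = 0.3209.
M(t) = 13.950 − 7.307 × 0.3209 = 11.606 km³.

11.6 km³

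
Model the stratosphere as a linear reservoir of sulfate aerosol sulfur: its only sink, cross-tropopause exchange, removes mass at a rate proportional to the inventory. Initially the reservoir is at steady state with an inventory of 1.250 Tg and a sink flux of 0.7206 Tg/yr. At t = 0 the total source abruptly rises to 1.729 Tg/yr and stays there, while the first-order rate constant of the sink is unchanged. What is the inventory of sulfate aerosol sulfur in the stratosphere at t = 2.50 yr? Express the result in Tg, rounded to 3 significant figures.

The sink rate constant is k = F₀/M₀ = 0.7206/1.250 = 0.5765 yr⁻¹.
Solving dM/dt = F₁ − kM with M(0) = M₀ gives M(t) = F₁/k + (M₀ − F₁/k)·e^(−kt).
F₁/k = 1.729/0.5765 = 2.9992 Tg; kt = 0.5765 × 2.50 = 1.441, e^(−kt) = 0.2366.
M(2.50) = 2.9992 + (1.250 − 2.9992) × 0.2366 = 2.9992 − 0.4139 = 2.5853 Tg.

2.59 Tg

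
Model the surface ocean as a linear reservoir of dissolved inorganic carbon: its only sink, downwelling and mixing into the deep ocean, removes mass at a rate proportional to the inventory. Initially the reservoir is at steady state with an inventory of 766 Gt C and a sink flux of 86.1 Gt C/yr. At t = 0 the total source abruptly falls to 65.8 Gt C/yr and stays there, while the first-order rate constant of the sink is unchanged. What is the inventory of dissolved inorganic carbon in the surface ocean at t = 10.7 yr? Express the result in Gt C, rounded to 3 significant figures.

640 Gt C

Residence time τ = M₀/F₀ = 8.897 yr. The eventual steady state is M_∞ = M₀·(F₁/F₀) = 766 × 65.8/86.1 = 585.40 Gt C.
The anomaly ΔM(t) = M(t) − M_∞ decays as ΔM₀·e^(−t/τ) with ΔM₀ = 766 − 585.40 = 180.6 Gt C.
At t = 10.7 yr, e^(−t/τ) = e^(−1.203) = 0.3004, so ΔM = 54.25 Gt C and M = 585.40 + 54.25 = 639.65 Gt C.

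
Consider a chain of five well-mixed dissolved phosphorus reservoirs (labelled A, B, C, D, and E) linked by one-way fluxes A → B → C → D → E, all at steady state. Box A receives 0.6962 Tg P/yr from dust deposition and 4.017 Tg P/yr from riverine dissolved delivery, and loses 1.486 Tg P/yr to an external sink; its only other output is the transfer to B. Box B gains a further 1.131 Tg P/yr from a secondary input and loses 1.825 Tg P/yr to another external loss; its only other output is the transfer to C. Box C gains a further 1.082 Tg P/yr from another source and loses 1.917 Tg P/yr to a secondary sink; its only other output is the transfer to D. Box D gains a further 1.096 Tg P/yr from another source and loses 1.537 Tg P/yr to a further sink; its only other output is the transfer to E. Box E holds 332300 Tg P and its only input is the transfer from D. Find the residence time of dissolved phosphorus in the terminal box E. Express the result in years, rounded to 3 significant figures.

Box A: F(A→B) = (0.6962 + 4.017) − 1.486 = 3.2272 Tg P/yr.
Box B: F(B→C) = (3.2272 + 1.131) − 1.825 = 2.5332 Tg P/yr.
Box C: F(C→D) = (2.5332 + 1.082) − 1.917 = 1.6982 Tg P/yr.
Box D: F(D→E) = (1.6982 + 1.096) − 1.537 = 1.2572 Tg P/yr.
Box E throughput = its input = 1.2572 Tg P/yr; τ = 332300 / 1.2572 = 264300 yr.

264000 yr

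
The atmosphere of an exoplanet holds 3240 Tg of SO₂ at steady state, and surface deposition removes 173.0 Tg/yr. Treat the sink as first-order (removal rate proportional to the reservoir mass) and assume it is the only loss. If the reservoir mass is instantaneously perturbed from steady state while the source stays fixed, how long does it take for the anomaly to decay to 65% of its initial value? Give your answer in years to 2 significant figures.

8.1 yr

For a linear reservoir the anomaly decays as exp(−t/τ) with τ = M/F = 3240/173.0 = 18.73 yr.
exp(−t/τ) = 0.65 ⇒ t = −τ ln(0.65) = 18.73 × 0.4308 = 8.068 yr.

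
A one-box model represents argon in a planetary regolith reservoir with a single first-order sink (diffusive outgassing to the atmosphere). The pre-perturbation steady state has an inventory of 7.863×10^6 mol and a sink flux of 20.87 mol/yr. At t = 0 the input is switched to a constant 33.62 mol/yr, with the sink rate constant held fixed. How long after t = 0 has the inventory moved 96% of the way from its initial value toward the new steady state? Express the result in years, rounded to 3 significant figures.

1.21×10^6 yr

τ = M₀/F₀ = 7.863×10^6/20.87 = 376800 yr.
The remaining gap fraction is e^(−t/τ); 96% covered ⇒ e^(−t/τ) = 0.0400.
t = −τ ln(0.0400) = 376800 × 3.219 = 1.213×10^6 yr.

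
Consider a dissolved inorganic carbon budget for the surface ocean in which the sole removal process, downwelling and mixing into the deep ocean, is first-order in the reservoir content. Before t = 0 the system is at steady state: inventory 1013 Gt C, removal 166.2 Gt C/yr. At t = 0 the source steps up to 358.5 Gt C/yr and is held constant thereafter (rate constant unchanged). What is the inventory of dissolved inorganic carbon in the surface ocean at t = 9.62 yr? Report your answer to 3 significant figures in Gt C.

1940 Gt C

The sink rate constant is k = F₀/M₀ = 166.2/1013 = 0.1641 yr⁻¹.
Solving dM/dt = F₁ − kM with M(0) = M₀ gives M(t) = F₁/k + (M₀ − F₁/k)·e^(−kt).
F₁/k = 358.5/0.1641 = 2185.1 Gt C; kt = 0.1641 × 9.62 = 1.578, e^(−kt) = 0.2063.
M(9.62) = 2185.1 + (1013 − 2185.1) × 0.2063 = 2185.1 − 241.8 = 1943.3 Gt C.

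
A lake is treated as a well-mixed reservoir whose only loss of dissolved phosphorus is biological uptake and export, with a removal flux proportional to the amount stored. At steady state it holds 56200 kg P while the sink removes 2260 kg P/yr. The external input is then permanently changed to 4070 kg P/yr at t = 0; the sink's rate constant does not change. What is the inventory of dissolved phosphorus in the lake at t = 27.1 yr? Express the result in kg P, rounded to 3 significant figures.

Residence time τ = M₀/F₀ = 24.87 yr. The eventual steady state is M_∞ = M₀·(F₁/F₀) = 56200 × 4070/2260 = 101210 kg P.
The anomaly ΔM(t) = M(t) − M_∞ decays as ΔM₀·e^(−t/τ) with ΔM₀ = 56200 − 101210 = −45010 kg P.
At t = 27.1 yr, e^(−t/τ) = e^(−1.090) = 0.3363, so ΔM = −15140 kg P and M = 101210 − 15140 = 86073 kg P.

86100 kg P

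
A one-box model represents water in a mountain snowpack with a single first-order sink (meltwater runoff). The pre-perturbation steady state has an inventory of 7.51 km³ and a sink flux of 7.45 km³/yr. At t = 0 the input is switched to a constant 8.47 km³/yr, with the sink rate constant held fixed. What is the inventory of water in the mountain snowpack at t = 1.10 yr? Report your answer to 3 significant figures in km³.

8.19 km³

Residence time τ = M₀/F₀ = 1.008 yr. The eventual steady state is M_∞ = M₀·(F₁/F₀) = 7.51 × 8.47/7.45 = 8.5382 km³.
The anomaly ΔM(t) = M(t) − M_∞ decays as ΔM₀·e^(−t/τ) with ΔM₀ = 7.51 − 8.5382 = −1.028 km³.
At t = 1.10 yr, e^(−t/τ) = e^(−1.091) = 0.3358, so ΔM = −0.3453 km³ and M = 8.5382 − 0.3453 = 8.1929 km³.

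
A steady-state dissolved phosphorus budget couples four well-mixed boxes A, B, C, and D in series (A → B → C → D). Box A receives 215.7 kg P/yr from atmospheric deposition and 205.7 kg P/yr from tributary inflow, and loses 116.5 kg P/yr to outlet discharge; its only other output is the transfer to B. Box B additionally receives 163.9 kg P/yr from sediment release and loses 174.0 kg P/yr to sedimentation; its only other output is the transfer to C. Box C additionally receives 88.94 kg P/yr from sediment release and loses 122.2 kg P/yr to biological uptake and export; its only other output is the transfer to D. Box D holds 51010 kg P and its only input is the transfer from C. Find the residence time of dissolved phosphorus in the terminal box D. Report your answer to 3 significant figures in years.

195 yr

Box A: F(A→B) = (215.7 + 205.7) − 116.5 = 304.90 kg P/yr.
Box B: F(B→C) = (304.90 + 163.9) − 174.0 = 294.80 kg P/yr.
Box C: F(C→D) = (294.80 + 88.94) − 122.2 = 261.54 kg P/yr.
Box D throughput = its input = 261.54 kg P/yr; τ = 51010 / 261.54 = 195.0 yr.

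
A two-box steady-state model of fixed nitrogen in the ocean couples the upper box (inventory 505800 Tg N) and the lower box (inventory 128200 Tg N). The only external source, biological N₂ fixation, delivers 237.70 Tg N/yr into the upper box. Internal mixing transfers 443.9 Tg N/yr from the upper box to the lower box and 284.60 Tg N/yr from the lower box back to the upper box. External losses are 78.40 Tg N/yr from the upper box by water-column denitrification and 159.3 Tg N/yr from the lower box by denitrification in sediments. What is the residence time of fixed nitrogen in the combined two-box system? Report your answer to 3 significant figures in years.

2670 yr

Residence time in the combined system uses the total inventory and the total *external* removal — internal exchanges between the two boxes cancel.
M_total = 505800 + 128200 = 634000 Tg N.
ΣF_external_out = 78.40 + 159.3 = 237.70 Tg N/yr.
τ = M_total / ΣF_ext = 634000 / 237.70 = 2667 yr.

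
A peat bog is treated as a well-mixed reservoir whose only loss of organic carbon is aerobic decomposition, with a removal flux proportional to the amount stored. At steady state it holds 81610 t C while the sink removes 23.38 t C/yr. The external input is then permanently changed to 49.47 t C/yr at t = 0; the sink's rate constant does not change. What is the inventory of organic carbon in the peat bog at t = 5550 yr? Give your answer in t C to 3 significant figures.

τ = M₀/F₀ = 81610/23.38 = 3491 yr; rate constant k = 1/τ.
New steady state M_∞ = F₁/k = F₁·τ = 49.47 × 3491 = 172680 t C.
M(t) = M_∞ + (M₀ − M_∞)·e^(−t/τ); t/τ = 5550/3491 = 1.590, so e^(−t/τ) = 0.2039.
M(t) = 172680 − 91070 × 0.2039 = 154110 t C.

154000 t C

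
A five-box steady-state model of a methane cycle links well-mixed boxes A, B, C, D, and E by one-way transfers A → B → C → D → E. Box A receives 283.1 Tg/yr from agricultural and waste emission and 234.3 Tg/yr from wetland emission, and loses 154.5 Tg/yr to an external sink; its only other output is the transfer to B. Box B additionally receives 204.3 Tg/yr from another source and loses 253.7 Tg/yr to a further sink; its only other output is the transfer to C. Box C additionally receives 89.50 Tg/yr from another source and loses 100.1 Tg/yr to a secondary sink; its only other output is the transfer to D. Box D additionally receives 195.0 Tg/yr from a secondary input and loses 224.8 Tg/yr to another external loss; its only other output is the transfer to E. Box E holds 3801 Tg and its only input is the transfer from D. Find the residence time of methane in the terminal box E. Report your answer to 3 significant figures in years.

13.9 yr

Box A: F(A→B) = (283.1 + 234.3) − 154.5 = 362.90 Tg/yr.
Box B: F(B→C) = (362.90 + 204.3) − 253.7 = 313.50 Tg/yr.
Box C: F(C→D) = (313.50 + 89.50) − 100.1 = 302.90 Tg/yr.
Box D: F(D→E) = (302.90 + 195.0) − 224.8 = 273.10 Tg/yr.
Box E throughput = its input = 273.10 Tg/yr; τ = 3801 / 273.10 = 13.92 yr.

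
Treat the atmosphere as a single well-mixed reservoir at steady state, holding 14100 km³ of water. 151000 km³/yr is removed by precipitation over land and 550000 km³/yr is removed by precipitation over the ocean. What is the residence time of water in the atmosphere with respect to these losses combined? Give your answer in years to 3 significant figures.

Total removal = 151000 + 550000 = 701000 km³/yr.
τ = M / ΣF_out = 14100 / 701000 = 0.02011 yr.

0.0201 yr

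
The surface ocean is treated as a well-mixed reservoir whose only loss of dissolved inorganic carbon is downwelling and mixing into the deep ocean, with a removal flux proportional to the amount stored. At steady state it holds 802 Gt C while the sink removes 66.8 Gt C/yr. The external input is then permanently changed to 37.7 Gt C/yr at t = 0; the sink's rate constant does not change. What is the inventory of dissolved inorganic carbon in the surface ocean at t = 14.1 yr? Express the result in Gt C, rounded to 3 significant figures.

561 Gt C

The sink rate constant is k = F₀/M₀ = 66.8/802 = 0.08329 yr⁻¹.
Solving dM/dt = F₁ − kM with M(0) = M₀ gives M(t) = F₁/k + (M₀ − F₁/k)·e^(−kt).
F₁/k = 37.7/0.08329 = 452.63 Gt C; kt = 0.08329 × 14.1 = 1.174, e^(−kt) = 0.3090.
M(14.1) = 452.63 + (802 − 452.63) × 0.3090 = 452.63 + 108.0 = 560.58 Gt C.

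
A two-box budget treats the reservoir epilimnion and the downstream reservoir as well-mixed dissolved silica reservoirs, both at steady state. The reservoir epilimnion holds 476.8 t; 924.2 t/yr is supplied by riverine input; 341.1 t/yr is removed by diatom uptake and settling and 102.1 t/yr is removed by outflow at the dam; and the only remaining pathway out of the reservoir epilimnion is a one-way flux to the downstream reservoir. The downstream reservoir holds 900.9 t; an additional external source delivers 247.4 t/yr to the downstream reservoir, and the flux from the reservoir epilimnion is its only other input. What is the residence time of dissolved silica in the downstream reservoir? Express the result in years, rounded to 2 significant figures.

Balance the reservoir epilimnion: ΣF_in = 924.20 t/yr.
Flux to the downstream reservoir = ΣF_in − (341.1 + 102.1) = 481.00 t/yr.
Total input to the downstream reservoir = 481.00 + 247.4 = 728.40 t/yr; at steady state this equals its total output.
τ = M / F = 900.9 / 728.40 = 1.237 yr.

1.2 yr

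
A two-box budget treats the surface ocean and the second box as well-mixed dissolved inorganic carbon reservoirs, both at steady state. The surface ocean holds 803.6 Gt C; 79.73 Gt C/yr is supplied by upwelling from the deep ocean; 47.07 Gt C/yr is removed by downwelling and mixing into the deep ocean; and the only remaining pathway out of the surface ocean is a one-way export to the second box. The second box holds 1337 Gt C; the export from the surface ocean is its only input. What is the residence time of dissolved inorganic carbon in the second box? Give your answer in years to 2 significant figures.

41 yr

Balance the surface ocean: ΣF_in = 79.730 Gt C/yr.
Export to the second box = ΣF_in − (47.07) = 32.660 Gt C/yr.
At steady state the output of the second box equals its input, 32.660 Gt C/yr.
τ = M / F = 1337 / 32.660 = 40.94 yr.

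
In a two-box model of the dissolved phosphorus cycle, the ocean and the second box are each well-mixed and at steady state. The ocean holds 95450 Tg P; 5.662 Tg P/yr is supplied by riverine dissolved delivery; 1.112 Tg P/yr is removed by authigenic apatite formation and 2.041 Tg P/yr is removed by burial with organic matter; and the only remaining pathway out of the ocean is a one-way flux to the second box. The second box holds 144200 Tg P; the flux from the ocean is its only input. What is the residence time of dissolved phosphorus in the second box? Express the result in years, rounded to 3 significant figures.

57500 yr

Balance the ocean: ΣF_in = 5.6620 Tg P/yr.
Flux to the second box = ΣF_in − (1.112 + 2.041) = 2.5090 Tg P/yr.
At steady state the output of the second box equals its input, 2.5090 Tg P/yr.
τ = M / F = 144200 / 2.5090 = 57470 yr.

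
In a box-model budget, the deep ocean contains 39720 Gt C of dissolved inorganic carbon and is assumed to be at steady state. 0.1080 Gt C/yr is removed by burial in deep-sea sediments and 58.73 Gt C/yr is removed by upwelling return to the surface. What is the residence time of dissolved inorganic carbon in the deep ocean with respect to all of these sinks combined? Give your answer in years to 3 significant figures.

Total removal flux = 0.1080 + 58.73 = 58.838 Gt C/yr.
τ = M / ΣF_out = 39720 / 58.838 = 675.1 yr.

675 yr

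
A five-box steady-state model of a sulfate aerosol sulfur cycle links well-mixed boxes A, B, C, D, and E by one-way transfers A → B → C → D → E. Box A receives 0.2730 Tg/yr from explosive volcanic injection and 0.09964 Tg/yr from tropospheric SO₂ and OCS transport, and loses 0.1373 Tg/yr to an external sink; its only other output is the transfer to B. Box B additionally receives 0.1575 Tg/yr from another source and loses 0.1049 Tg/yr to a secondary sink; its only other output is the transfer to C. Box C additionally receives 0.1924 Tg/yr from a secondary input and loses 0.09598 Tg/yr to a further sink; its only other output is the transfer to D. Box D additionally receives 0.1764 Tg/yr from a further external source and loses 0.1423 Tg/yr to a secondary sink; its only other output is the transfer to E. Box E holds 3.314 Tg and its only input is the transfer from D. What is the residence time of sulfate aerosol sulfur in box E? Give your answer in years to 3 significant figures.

7.92 yr

Box A: F(A→B) = (0.2730 + 0.09964) − 0.1373 = 0.23534 Tg/yr.
Box B: F(B→C) = (0.23534 + 0.1575) − 0.1049 = 0.28794 Tg/yr.
Box C: F(C→D) = (0.28794 + 0.1924) − 0.09598 = 0.38436 Tg/yr.
Box D: F(D→E) = (0.38436 + 0.1764) − 0.1423 = 0.41846 Tg/yr.
Box E throughput = its input = 0.41846 Tg/yr; τ = 3.314 / 0.41846 = 7.920 yr.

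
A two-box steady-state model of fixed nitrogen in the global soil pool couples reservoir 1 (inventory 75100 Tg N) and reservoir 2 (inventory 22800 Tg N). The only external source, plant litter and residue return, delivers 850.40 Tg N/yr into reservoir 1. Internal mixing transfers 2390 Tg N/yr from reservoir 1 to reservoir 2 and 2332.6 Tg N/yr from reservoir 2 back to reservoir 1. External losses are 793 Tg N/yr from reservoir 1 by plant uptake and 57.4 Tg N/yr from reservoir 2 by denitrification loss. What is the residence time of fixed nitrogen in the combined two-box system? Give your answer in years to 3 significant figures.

115 yr

Treat the two boxes together as one reservoir: the mixing fluxes between them are internal recycling, so τ = ΣM / Σ(external losses).
M_total = 75100 + 22800 = 97900 Tg N.
ΣF_external_out = 793 + 57.4 = 850.40 Tg N/yr.
τ = M_total / ΣF_ext = 97900 / 850.40 = 115.1 yr.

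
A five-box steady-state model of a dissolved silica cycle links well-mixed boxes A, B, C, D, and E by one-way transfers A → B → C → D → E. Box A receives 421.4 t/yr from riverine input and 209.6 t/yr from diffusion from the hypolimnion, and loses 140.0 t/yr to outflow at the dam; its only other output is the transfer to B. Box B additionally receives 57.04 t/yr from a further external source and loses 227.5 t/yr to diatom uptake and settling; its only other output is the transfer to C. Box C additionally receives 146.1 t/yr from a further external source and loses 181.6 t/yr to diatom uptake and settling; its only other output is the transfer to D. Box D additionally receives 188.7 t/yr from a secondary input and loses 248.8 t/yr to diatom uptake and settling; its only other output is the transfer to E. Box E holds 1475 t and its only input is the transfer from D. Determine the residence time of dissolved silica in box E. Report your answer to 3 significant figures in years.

Box A: F(A→B) = (421.4 + 209.6) − 140.0 = 491.00 t/yr.
Box B: F(B→C) = (491.00 + 57.04) − 227.5 = 320.54 t/yr.
Box C: F(C→D) = (320.54 + 146.1) − 181.6 = 285.04 t/yr.
Box D: F(D→E) = (285.04 + 188.7) − 248.8 = 224.94 t/yr.
Box E throughput = its input = 224.94 t/yr; τ = 1475 / 224.94 = 6.557 yr.

6.56 yr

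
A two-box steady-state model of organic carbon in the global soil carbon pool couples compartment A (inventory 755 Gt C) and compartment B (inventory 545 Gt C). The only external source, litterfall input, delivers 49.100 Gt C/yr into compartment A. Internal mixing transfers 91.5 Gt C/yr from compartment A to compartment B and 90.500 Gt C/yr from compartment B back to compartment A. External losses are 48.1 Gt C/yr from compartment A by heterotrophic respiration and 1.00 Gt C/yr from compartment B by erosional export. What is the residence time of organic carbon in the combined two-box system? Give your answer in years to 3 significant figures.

Residence time in the combined system uses the total inventory and the total *external* removal — internal exchanges between the two boxes cancel.
M_total = 755 + 545 = 1300.0 Gt C.
ΣF_external_out = 48.1 + 1.00 = 49.100 Gt C/yr.
τ = M_total / ΣF_ext = 1300.0 / 49.100 = 26.48 yr.

26.5 yr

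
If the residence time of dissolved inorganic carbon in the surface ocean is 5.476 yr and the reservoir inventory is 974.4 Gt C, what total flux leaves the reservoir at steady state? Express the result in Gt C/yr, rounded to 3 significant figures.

F = M / τ = 974.4 / 5.476 = 177.9 Gt C/yr.

178 Gt C/yr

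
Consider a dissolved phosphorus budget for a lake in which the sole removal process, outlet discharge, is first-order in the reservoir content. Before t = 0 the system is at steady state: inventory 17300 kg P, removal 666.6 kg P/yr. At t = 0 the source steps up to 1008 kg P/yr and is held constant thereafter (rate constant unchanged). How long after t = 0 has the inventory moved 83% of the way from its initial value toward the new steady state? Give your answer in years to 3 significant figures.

46.0 yr

τ = M₀/F₀ = 17300/666.6 = 25.95 yr.
The remaining gap fraction is e^(−t/τ); 83% covered ⇒ e^(−t/τ) = 0.170.
t = −τ ln(0.170) = 25.95 × 1.772 = 45.99 yr.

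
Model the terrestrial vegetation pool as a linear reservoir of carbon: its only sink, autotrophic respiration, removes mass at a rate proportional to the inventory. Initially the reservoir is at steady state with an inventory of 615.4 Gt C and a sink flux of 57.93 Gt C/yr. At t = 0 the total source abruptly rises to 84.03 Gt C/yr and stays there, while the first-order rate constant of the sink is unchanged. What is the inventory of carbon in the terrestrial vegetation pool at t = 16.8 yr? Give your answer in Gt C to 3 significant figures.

The sink rate constant is k = F₀/M₀ = 57.93/615.4 = 0.09413 yr⁻¹.
Solving dM/dt = F₁ − kM with M(0) = M₀ gives M(t) = F₁/k + (M₀ − F₁/k)·e^(−kt).
F₁/k = 84.03/0.09413 = 892.66 Gt C; kt = 0.09413 × 16.8 = 1.581, e^(−kt) = 0.2057.
M(16.8) = 892.66 + (615.4 − 892.66) × 0.2057 = 892.66 − 57.03 = 835.64 Gt C.

836 Gt C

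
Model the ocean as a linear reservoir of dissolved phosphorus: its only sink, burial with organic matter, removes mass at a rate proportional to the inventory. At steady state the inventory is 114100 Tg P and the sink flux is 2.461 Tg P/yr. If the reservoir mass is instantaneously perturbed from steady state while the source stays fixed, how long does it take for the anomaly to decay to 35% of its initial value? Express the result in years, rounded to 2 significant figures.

49000 yr

For a linear reservoir the anomaly decays as exp(−t/τ) with τ = M/F = 114100/2.461 = 46360 yr.
exp(−t/τ) = 0.35 ⇒ t = −τ ln(0.35) = 46360 × 1.050 = 48670 yr.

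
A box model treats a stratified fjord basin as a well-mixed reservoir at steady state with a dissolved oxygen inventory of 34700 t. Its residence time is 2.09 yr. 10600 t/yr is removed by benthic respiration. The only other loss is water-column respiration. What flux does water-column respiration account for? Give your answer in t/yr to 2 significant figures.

Total removal F = M/τ = 34700 / 2.09 = 16600 t/yr.
Water-column respiration = F − (10600) = 16600 − 10600 = 6003 t/yr.

6000 t/yr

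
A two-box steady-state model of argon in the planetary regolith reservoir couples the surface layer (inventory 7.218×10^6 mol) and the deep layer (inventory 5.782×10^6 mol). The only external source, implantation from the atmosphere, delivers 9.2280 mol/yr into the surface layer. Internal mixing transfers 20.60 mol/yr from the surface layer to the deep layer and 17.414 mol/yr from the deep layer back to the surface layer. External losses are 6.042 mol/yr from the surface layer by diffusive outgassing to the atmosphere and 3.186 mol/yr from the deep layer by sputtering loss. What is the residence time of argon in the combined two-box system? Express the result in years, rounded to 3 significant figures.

Residence time in the combined system uses the total inventory and the total *external* removal — internal exchanges between the two boxes cancel.
M_total = 7.218×10^6 + 5.782×10^6 = 1.3000×10^7 mol.
ΣF_external_out = 6.042 + 3.186 = 9.2280 mol/yr.
τ = M_total / ΣF_ext = 1.3000×10^7 / 9.2280 = 1.409×10^6 yr.

1.41×10^6 yr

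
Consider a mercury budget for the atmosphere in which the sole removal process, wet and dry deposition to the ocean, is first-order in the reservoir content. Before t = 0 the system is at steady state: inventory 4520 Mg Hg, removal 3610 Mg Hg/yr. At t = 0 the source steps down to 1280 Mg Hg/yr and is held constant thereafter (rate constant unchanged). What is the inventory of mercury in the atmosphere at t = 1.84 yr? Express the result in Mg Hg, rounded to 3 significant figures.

2270 Mg Hg

Residence time τ = M₀/F₀ = 1.252 yr. The eventual steady state is M_∞ = M₀·(F₁/F₀) = 4520 × 1280/3610 = 1602.7 Mg Hg.
The anomaly ΔM(t) = M(t) − M_∞ decays as ΔM₀·e^(−t/τ) with ΔM₀ = 4520 − 1602.7 = 2917 Mg Hg.
At t = 1.84 yr, e^(−t/τ) = e^(−1.470) = 0.2300, so ΔM = 671.1 Mg Hg and M = 1602.7 + 671.1 = 2273.7 Mg Hg.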